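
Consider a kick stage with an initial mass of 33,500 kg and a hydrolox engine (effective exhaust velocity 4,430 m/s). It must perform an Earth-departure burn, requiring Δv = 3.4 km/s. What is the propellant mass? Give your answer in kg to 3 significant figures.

From the ideal rocket equation, m₀/m_f = exp(Δv / v_e) = exp(3400 / 4430.0) = exp(0.7675) = 2.1544.
m_f = 33,500 / 2.1544 = 15,549.6 kg, so propellant = m₀ − m_f = 33,500 − 15,549.6 = 17,950.4 kg.

propellant mass ≈ 18000 kg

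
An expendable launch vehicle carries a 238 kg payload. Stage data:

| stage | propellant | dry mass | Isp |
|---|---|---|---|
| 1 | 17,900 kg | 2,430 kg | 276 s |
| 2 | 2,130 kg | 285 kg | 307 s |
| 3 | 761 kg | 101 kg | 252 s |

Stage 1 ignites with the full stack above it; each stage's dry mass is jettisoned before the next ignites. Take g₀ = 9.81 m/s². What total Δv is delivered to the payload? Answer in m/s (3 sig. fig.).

Ignition mass of stage 1 = 17,900+2,430 + 2,130+285 + 761+101 + 238 = 23,845 kg.
Stage 1: m₀ = 23,845 kg, m_f = 23,845 − 17,900 = 5,945 kg; Δv = 276×9.81×ln(4.011) = 2707.6×1.3890 ≈ 3761 m/s.
Stage 2: m₀ = 3,515 kg, m_f = 3,515 − 2,130 = 1,385 kg; Δv = 307×9.81×ln(2.538) = 3011.7×0.9313 ≈ 2805 m/s.
Stage 3: m₀ = 1,100 kg, m_f = 1,100 − 761 = 339 kg; Δv = 252×9.81×ln(3.245) = 2472.1×1.1771 ≈ 2910 m/s.
Total Δv = 3761 + 2805 + 2910 = 9476 m/s.

Δv ≈ 9480 m/s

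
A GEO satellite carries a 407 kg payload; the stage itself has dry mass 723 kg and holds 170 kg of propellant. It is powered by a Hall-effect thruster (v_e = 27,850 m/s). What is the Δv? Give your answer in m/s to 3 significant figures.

Δv ≈ 3900 m/s

m₀ = payload + dry + propellant = 407 + 723 + 170 = 1,300 kg.
m_f = payload + dry = 407 + 723 = 1,130 kg.
Rocket equation: Δv = v_e · ln(m₀/m_f) = 27850.0 × ln(1.15) = 27850.0 × 0.1401 ≈ 3903.1 m/s.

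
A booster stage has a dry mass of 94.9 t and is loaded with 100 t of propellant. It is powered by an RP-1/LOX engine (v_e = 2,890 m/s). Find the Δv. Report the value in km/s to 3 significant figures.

m₀ = m_dry + m_prop = 94.9 + 100 = 194.9 t.
Δv = v_e · ln(m₀/m_f) = 2890.0 × ln(2.054) = 2890.0 × 0.7197 ≈ 2079.8 m/s.

Δv ≈ 2.08 km/s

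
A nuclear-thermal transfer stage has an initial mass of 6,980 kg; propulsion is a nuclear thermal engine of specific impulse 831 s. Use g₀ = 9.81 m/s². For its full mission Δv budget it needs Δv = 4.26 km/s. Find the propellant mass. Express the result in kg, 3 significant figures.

propellant mass ≈ 2840 kg

v_e = Isp · g₀ = 831 × 9.81 = 8152.1 m/s.
By the Tsiolkovsky rocket equation, m₀/m_f = exp(Δv / v_e) = exp(4260 / 8152.1) = exp(0.5226) = 1.6863.
m_f = 6,980 / 1.6863 = 4,139.24 kg, so propellant = m₀ − m_f = 6,980 − 4,139.24 = 2,840.76 kg.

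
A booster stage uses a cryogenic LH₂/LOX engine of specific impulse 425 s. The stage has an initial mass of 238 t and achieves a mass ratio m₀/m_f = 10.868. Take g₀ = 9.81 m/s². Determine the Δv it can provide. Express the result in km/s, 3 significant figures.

v_e = Isp · g₀ = 425 × 9.81 = 4169.2 m/s.
Δv = v_e · ln(10.868) = 4169.2 × 2.3858 ≈ 9947.1 m/s.

Δv ≈ 9.95 km/s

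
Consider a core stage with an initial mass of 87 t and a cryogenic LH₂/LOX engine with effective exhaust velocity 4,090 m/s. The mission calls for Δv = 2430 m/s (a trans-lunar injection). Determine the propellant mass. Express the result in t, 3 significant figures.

propellant mass ≈ 39.0 t

By the Tsiolkovsky rocket equation, m₀/m_f = exp(Δv / v_e) = exp(2430 / 4090.0) = exp(0.5941) = 1.8115.
m_f = 87 / 1.8115 = 48.0265 t, so propellant = m₀ − m_f = 87 − 48.0265 = 38.9735 t.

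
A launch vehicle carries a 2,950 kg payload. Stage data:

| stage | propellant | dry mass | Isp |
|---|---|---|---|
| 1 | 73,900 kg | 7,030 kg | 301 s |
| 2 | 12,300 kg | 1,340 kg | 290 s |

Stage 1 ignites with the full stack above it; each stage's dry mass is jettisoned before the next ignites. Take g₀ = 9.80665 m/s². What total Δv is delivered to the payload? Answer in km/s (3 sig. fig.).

Ignition mass of stage 1 = 73,900+7,030 + 12,300+1,340 + 2,950 = 97,520 kg.
Stage 1: m₀ = 97,520 kg, m_f = 97,520 − 73,900 = 23,620 kg; Δv = 301×9.80665×ln(4.129) = 2951.8×1.4180 ≈ 4186 m/s.
Stage 2: m₀ = 16,590 kg, m_f = 16,590 − 12,300 = 4,290 kg; Δv = 290×9.80665×ln(3.867) = 2843.9×1.3525 ≈ 3846 m/s.
Total Δv = 4186 + 3846 = 8032 m/s.

Δv ≈ 8.03 km/s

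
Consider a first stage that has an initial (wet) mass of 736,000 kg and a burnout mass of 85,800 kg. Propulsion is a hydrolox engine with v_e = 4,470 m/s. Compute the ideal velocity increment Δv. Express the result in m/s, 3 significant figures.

Δv ≈ 9610 m/s

Δv = v_e · ln(m₀/m_f) = 4470.0 × ln(8.578) = 4470.0 × 2.1492 ≈ 9607.0 m/s.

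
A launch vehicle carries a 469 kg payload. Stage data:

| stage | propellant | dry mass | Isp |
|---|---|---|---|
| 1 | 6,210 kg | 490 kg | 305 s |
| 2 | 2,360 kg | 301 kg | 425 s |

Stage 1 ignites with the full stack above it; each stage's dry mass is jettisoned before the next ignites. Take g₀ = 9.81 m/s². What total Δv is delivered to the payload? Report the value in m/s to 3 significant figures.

Δv ≈ 8840 m/s

Ignition mass of stage 1 = 6,210+490 + 2,360+301 + 469 = 9,830 kg.
Stage 1: m₀ = 9,830 kg, m_f = 9,830 − 6,210 = 3,620 kg; Δv = 305×9.81×ln(2.715) = 2992.1×0.9990 ≈ 2989 m/s.
Stage 2: m₀ = 3,130 kg, m_f = 3,130 − 2,360 = 770 kg; Δv = 425×9.81×ln(4.065) = 4169.2×1.4024 ≈ 5847 m/s.
Total Δv = 2989 + 5847 = 8836 m/s.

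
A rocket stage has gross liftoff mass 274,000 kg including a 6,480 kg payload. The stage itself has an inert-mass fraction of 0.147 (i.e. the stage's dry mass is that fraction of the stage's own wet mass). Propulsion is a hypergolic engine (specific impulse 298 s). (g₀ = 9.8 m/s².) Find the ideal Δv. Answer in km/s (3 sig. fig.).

Stage wet mass = m₀ − payload = 274,000 − 6,480 = 267,520 kg.
Stage dry mass = ε × stage wet mass = 0.147 × 267,520 = 39,325.4 kg.
Burnout mass m_f = stage dry + payload = 39,325.4 + 6,480 = 45,805.4 kg.
v_e = Isp · g₀ = 298 × 9.8 = 2920.4 m/s.
Δv = v_e · ln(274,000/45,805.4) = 2920.4 × ln(5.982) = 2920.4 × 1.7887 ≈ 5224 m/s.

Δv ≈ 5.22 km/s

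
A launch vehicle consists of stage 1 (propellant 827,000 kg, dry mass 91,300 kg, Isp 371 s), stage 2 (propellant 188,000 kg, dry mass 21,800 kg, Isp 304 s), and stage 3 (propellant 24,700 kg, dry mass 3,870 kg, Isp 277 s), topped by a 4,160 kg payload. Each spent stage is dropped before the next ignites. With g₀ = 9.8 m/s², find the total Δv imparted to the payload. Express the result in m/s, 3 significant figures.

Δv ≈ 12800 m/s

Ignition mass of stage 1 = 827,000+91,300 + 188,000+21,800 + 24,700+3,870 + 4,160 = 1,160,830 kg.
Stage 1: m₀ = 1,160,830 kg, m_f = 1,160,830 − 827,000 = 333,830 kg; Δv = 371×9.8×ln(3.477) = 3635.8×1.2463 ≈ 4531 m/s.
Stage 2: m₀ = 242,530 kg, m_f = 242,530 − 188,000 = 54,530 kg; Δv = 304×9.8×ln(4.448) = 2979.2×1.4924 ≈ 4446 m/s.
Stage 3: m₀ = 32,730 kg, m_f = 32,730 − 24,700 = 8,030 kg; Δv = 277×9.8×ln(4.076) = 2714.6×1.4051 ≈ 3814 m/s.
Total Δv = 4531 + 4446 + 3814 = 12791 m/s.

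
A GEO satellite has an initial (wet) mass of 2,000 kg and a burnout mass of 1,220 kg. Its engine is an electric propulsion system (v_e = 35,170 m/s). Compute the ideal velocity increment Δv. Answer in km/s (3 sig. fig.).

Δv ≈ 17.4 km/s

Δv = v_e · ln(m₀/m_f) = 35170.0 × ln(1.639) = 35170.0 × 0.4943 ≈ 17384.4 m/s.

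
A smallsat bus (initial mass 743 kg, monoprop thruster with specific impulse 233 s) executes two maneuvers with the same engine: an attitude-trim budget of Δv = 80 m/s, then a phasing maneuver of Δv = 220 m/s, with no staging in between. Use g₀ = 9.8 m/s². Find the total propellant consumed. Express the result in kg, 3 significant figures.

total propellant consumed ≈ 91.5 kg

v_e = Isp · g₀ = 233 × 9.8 = 2283.4 m/s.
After the first burn: m = 743 × exp(−80/2283.4) = 743 × 0.96557 = 717.419 kg.
After the second burn: m = 717.419 × exp(−220/2283.4) = 717.419 × 0.90815 = 651.524 kg.
Total propellant = m₀ − m_final = 743 − 651.524 = 91.476 kg.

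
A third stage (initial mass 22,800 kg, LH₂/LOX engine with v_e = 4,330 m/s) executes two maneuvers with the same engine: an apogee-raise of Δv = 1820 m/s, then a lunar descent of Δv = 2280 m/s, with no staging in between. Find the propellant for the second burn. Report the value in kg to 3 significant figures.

After the first burn: m = 22800 × exp(−1820/4330.0) = 22800 × 0.65683 = 14,975.7 kg.
After the second burn: m = 14,975.7 × exp(−2280/4330.0) = 14,975.7 × 0.59063 = 8,845.1 kg.
Second-burn propellant = 14,975.7 − 8,845.1 = 6,130.6 kg.

propellant for the second burn ≈ 6130 kg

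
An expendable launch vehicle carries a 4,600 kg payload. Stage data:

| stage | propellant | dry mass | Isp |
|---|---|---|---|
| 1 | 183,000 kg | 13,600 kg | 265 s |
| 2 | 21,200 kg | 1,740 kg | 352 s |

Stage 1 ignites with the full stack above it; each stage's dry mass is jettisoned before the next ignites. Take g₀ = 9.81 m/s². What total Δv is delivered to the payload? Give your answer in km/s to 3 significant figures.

Δv ≈ 9.48 km/s

Ignition mass of stage 1 = 183,000+13,600 + 21,200+1,740 + 4,600 = 224,140 kg.
Stage 1: m₀ = 224,140 kg, m_f = 224,140 − 183,000 = 41,140 kg; Δv = 265×9.81×ln(5.448) = 2599.7×1.6953 ≈ 4407 m/s.
Stage 2: m₀ = 27,540 kg, m_f = 27,540 − 21,200 = 6,340 kg; Δv = 352×9.81×ln(4.344) = 3453.1×1.4688 ≈ 5072 m/s.
Total Δv = 4407 + 5072 = 9479 m/s.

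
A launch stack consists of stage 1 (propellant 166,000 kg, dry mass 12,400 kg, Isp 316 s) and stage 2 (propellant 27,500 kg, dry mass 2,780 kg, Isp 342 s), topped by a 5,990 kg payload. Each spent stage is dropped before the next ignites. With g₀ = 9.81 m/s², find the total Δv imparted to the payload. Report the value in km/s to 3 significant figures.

Ignition mass of stage 1 = 166,000+12,400 + 27,500+2,780 + 5,990 = 214,670 kg.
Stage 1: m₀ = 214,670 kg, m_f = 214,670 − 166,000 = 48,670 kg; Δv = 316×9.81×ln(4.411) = 3100.0×1.4840 ≈ 4600 m/s.
Stage 2: m₀ = 36,270 kg, m_f = 36,270 − 27,500 = 8,770 kg; Δv = 342×9.81×ln(4.136) = 3355.0×1.4197 ≈ 4763 m/s.
Total Δv = 4600 + 4763 = 9363 m/s.

Δv ≈ 9.36 km/s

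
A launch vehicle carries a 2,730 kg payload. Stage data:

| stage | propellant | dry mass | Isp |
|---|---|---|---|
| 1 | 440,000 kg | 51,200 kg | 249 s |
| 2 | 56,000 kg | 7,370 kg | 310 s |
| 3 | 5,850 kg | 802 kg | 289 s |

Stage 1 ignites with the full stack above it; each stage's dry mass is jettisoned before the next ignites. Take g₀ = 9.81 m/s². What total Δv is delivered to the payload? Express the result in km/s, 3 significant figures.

Δv ≈ 10.9 km/s

Ignition mass of stage 1 = 440,000+51,200 + 56,000+7,370 + 5,850+802 + 2,730 = 563,952 kg.
Stage 1: m₀ = 563,952 kg, m_f = 563,952 − 440,000 = 123,952 kg; Δv = 249×9.81×ln(4.55) = 2442.7×1.5151 ≈ 3701 m/s.
Stage 2: m₀ = 72,752 kg, m_f = 72,752 − 56,000 = 16,752 kg; Δv = 310×9.81×ln(4.343) = 3041.1×1.4685 ≈ 4466 m/s.
Stage 3: m₀ = 9,382 kg, m_f = 9,382 − 5,850 = 3,532 kg; Δv = 289×9.81×ln(2.656) = 2835.1×0.9769 ≈ 2770 m/s.
Total Δv = 3701 + 4466 + 2770 = 10937 m/s.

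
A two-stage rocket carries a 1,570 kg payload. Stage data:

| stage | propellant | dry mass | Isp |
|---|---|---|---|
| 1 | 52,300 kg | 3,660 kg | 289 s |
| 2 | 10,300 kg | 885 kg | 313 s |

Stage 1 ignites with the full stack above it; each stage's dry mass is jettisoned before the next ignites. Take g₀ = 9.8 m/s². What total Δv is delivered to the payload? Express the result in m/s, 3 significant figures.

Ignition mass of stage 1 = 52,300+3,660 + 10,300+885 + 1,570 = 68,715 kg.
Stage 1: m₀ = 68,715 kg, m_f = 68,715 − 52,300 = 16,415 kg; Δv = 289×9.8×ln(4.186) = 2832.2×1.4318 ≈ 4055 m/s.
Stage 2: m₀ = 12,755 kg, m_f = 12,755 − 10,300 = 2,455 kg; Δv = 313×9.8×ln(5.196) = 3067.4×1.6478 ≈ 5054 m/s.
Total Δv = 4055 + 5054 = 9109 m/s.

Δv ≈ 9110 m/s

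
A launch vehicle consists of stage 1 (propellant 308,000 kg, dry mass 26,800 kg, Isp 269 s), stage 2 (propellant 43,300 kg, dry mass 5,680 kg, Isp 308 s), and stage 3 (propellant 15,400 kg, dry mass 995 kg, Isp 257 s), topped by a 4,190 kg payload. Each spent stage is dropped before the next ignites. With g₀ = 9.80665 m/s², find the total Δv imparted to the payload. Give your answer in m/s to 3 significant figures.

Δv ≈ 10200 m/s

Ignition mass of stage 1 = 308,000+26,800 + 43,300+5,680 + 15,400+995 + 4,190 = 404,365 kg.
Stage 1: m₀ = 404,365 kg, m_f = 404,365 − 308,000 = 96,365 kg; Δv = 269×9.80665×ln(4.196) = 2638.0×1.4342 ≈ 3783 m/s.
Stage 2: m₀ = 69,565 kg, m_f = 69,565 − 43,300 = 26,265 kg; Δv = 308×9.80665×ln(2.649) = 3020.4×0.9740 ≈ 2942 m/s.
Stage 3: m₀ = 20,585 kg, m_f = 20,585 − 15,400 = 5,185 kg; Δv = 257×9.80665×ln(3.97) = 2520.3×1.3788 ≈ 3475 m/s.
Total Δv = 3783 + 2942 + 3475 = 10200 m/s.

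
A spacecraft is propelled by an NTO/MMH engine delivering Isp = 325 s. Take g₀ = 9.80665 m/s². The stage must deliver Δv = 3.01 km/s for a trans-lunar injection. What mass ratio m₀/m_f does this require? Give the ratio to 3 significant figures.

mass ratio ≈ 2.57

v_e = Isp · g₀ = 325 × 9.80665 = 3187.2 m/s.
Rocket equation: m₀/m_f = exp(Δv / v_e) = exp(3010 / 3187.2) = exp(0.9444) = 2.5713.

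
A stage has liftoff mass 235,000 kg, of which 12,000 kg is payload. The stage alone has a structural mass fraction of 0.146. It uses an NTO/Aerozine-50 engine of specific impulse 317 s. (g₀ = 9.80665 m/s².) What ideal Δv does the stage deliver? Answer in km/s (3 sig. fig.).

Stage wet mass = m₀ − payload = 235,000 − 12,000 = 223,000 kg.
Stage dry mass = ε × stage wet mass = 0.146 × 223,000 = 32,558 kg.
Burnout mass m_f = stage dry + payload = 32,558 + 12,000 = 44,558 kg.
v_e = Isp · g₀ = 317 × 9.80665 = 3108.7 m/s.
By the Tsiolkovsky rocket equation, Δv = v_e · ln(235,000/44,558) = 3108.7 × ln(5.274) = 3108.7 × 1.6628 ≈ 5169 m/s.

Δv ≈ 5.17 km/s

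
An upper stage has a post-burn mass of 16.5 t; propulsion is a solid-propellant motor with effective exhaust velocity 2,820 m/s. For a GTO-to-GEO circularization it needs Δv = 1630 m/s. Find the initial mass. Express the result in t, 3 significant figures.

m₀/m_f = exp(Δv / v_e) = exp(1630 / 2820.0) = exp(0.5780) = 1.7825.
m₀ = m_f × 1.7825 = 16.5 × 1.7825 = 29.4113 t.

initial mass ≈ 29.4 t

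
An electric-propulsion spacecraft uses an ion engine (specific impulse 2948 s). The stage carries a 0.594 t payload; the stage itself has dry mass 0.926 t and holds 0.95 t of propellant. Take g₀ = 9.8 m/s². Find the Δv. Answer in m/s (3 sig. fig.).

Δv ≈ 14000 m/s

v_e = Isp · g₀ = 2948 × 9.8 = 28890.4 m/s.
m₀ = payload + dry + propellant = 0.594 + 0.926 + 0.95 = 2.47 t.
m_f = payload + dry = 0.594 + 0.926 = 1.52 t.
Δv = v_e · ln(m₀/m_f) = 28890.4 × ln(1.625) = 28890.4 × 0.4855 ≈ 14026.5 m/s.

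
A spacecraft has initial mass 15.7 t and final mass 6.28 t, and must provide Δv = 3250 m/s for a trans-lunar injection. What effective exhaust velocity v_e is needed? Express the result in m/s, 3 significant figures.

ln(m₀/m_f) = ln(15700/6280) = ln(2.5) = 0.9163.
Rocket equation: v_e = Δv / ln(m₀/m_f) = 3250 / 0.9163 = 3546.9 m/s.

v_e ≈ 3550 m/s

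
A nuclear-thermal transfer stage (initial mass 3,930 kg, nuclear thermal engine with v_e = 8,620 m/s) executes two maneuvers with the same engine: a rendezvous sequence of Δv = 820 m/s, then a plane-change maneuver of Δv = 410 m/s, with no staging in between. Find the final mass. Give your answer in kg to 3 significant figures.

After the first burn: m = 3930 × exp(−820/8620.0) = 3930 × 0.90926 = 3,573.39 kg.
After the second burn: m = 3,573.39 × exp(−410/8620.0) = 3,573.39 × 0.95355 = 3,407.41 kg.

final mass ≈ 3410 kg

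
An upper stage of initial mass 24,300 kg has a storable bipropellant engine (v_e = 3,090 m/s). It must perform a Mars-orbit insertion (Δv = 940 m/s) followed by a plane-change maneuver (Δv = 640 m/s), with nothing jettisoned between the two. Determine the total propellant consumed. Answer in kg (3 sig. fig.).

total propellant consumed ≈ 9730 kg

After the first burn: m = 24300 × exp(−940/3090.0) = 24300 × 0.73771 = 17,926.4 kg.
After the second burn: m = 17,926.4 × exp(−640/3090.0) = 17,926.4 × 0.81292 = 14,572.7 kg.
Total propellant = m₀ − m_final = 24300 − 14,572.7 = 9,727.3 kg.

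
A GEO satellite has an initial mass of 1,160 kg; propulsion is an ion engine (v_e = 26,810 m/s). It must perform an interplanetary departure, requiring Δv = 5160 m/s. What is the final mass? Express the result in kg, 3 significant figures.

By the Tsiolkovsky rocket equation, m₀/m_f = exp(Δv / v_e) = exp(5160 / 26810.0) = exp(0.1925) = 1.2122.
m_f = m₀ / 1.2122 = 1,160 / 1.2122 = 956.938 kg.

final mass ≈ 957 kg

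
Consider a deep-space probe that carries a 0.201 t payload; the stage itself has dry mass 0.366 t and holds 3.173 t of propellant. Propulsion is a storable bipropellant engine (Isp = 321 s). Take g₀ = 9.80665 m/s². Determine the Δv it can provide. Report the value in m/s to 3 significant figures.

Δv ≈ 5940 m/s

v_e = Isp · g₀ = 321 × 9.80665 = 3147.9 m/s.
m₀ = payload + dry + propellant = 0.201 + 0.366 + 3.173 = 3.74 t.
m_f = payload + dry = 0.201 + 0.366 = 0.567 t.
Δv = v_e · ln(m₀/m_f) = 3147.9 × ln(6.596) = 3147.9 × 1.8865 ≈ 5938.5 m/s.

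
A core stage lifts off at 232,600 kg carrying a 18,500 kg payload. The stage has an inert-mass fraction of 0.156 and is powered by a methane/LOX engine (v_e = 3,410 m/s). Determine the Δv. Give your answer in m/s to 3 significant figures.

Δv ≈ 5120 m/s

Stage wet mass = m₀ − payload = 232,600 − 18,500 = 214,100 kg.
Stage dry mass = ε × stage wet mass = 0.156 × 214,100 = 33,399.6 kg.
Burnout mass m_f = stage dry + payload = 33,399.6 + 18,500 = 51,899.6 kg.
Rocket equation: Δv = v_e · ln(232,600/51,899.6) = 3410.0 × ln(4.482) = 3410.0 × 1.5000 ≈ 5115 m/s.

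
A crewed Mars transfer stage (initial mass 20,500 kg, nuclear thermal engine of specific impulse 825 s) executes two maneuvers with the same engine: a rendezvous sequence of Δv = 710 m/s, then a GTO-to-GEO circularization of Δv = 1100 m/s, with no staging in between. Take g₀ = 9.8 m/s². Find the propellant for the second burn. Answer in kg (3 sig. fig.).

propellant for the second burn ≈ 2390 kg

v_e = Isp · g₀ = 825 × 9.8 = 8085.0 m/s.
After the first burn: m = 20500 × exp(−710/8085.0) = 20500 × 0.91593 = 18,776.6 kg.
After the second burn: m = 18,776.6 × exp(−1100/8085.0) = 18,776.6 × 0.87280 = 16,388.2 kg.
Second-burn propellant = 18,776.6 − 16,388.2 = 2,388.4 kg.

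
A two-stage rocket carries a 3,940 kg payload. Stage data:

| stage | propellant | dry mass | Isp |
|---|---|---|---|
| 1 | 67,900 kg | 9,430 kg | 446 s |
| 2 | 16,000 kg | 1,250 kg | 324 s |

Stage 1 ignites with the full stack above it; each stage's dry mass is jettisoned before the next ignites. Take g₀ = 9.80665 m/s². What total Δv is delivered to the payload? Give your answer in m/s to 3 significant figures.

Δv ≈ 9580 m/s

Ignition mass of stage 1 = 67,900+9,430 + 16,000+1,250 + 3,940 = 98,520 kg.
Stage 1: m₀ = 98,520 kg, m_f = 98,520 − 67,900 = 30,620 kg; Δv = 446×9.80665×ln(3.218) = 4373.8×1.1686 ≈ 5111 m/s.
Stage 2: m₀ = 21,190 kg, m_f = 21,190 − 16,000 = 5,190 kg; Δv = 324×9.80665×ln(4.083) = 3177.4×1.4068 ≈ 4470 m/s.
Total Δv = 5111 + 4470 = 9581 m/s.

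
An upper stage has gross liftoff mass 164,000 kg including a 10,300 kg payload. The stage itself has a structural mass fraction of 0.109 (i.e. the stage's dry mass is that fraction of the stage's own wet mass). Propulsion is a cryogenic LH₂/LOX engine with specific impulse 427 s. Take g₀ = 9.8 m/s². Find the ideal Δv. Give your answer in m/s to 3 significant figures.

Stage wet mass = m₀ − payload = 164,000 − 10,300 = 153,700 kg.
Stage dry mass = ε × stage wet mass = 0.109 × 153,700 = 16,753.3 kg.
Burnout mass m_f = stage dry + payload = 16,753.3 + 10,300 = 27,053.3 kg.
v_e = Isp · g₀ = 427 × 9.8 = 4184.6 m/s.
From the ideal rocket equation, Δv = v_e · ln(164,000/27,053.3) = 4184.6 × ln(6.062) = 4184.6 × 1.8021 ≈ 7541 m/s.

Δv ≈ 7540 m/s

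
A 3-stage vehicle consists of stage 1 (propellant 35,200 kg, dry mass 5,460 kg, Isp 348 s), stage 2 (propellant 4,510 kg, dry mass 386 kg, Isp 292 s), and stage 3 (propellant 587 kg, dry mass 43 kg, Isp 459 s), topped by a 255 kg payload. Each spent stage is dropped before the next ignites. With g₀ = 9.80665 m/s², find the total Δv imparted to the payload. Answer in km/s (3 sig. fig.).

Δv ≈ 14.1 km/s

Ignition mass of stage 1 = 35,200+5,460 + 4,510+386 + 587+43 + 255 = 46,441 kg.
Stage 1: m₀ = 46,441 kg, m_f = 46,441 − 35,200 = 11,241 kg; Δv = 348×9.80665×ln(4.131) = 3412.7×1.4186 ≈ 4841 m/s.
Stage 2: m₀ = 5,781 kg, m_f = 5,781 − 4,510 = 1,271 kg; Δv = 292×9.80665×ln(4.548) = 2863.5×1.5148 ≈ 4338 m/s.
Stage 3: m₀ = 885 kg, m_f = 885 − 587 = 298 kg; Δv = 459×9.80665×ln(2.97) = 4501.3×1.0885 ≈ 4900 m/s.
Total Δv = 4841 + 4338 + 4900 = 14079 m/s.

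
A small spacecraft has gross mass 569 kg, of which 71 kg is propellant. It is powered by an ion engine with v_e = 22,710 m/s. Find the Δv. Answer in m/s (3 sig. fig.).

Δv ≈ 3030 m/s

m_f = m₀ − m_prop = 569 − 71 = 498 kg.
Δv = v_e · ln(m₀/m_f) = 22710.0 × ln(1.143) = 22710.0 × 0.1333 ≈ 3026.8 m/s.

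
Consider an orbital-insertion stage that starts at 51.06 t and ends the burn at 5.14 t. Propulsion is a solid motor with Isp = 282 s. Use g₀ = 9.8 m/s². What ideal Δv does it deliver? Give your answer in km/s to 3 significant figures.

v_e = Isp · g₀ = 282 × 9.8 = 2763.6 m/s.
Δv = v_e · ln(m₀/m_f) = 2763.6 × ln(9.934) = 2763.6 × 2.2959 ≈ 6345.1 m/s.

Δv ≈ 6.35 km/s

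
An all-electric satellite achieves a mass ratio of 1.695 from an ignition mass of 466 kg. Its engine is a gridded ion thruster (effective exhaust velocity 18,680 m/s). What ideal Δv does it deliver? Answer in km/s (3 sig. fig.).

Δv ≈ 9.86 km/s

Δv = v_e · ln(1.695) = 18680.0 × 0.5277 ≈ 9857.1 m/s.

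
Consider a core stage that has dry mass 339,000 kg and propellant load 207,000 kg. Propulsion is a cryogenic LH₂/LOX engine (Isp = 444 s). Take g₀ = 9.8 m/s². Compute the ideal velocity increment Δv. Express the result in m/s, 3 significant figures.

v_e = Isp · g₀ = 444 × 9.8 = 4351.2 m/s.
m₀ = m_dry + m_prop = 339,000 + 207,000 = 546,000 kg.
From the ideal rocket equation, Δv = v_e · ln(m₀/m_f) = 4351.2 × ln(1.611) = 4351.2 × 0.4766 ≈ 2073.9 m/s.

Δv ≈ 2070 m/s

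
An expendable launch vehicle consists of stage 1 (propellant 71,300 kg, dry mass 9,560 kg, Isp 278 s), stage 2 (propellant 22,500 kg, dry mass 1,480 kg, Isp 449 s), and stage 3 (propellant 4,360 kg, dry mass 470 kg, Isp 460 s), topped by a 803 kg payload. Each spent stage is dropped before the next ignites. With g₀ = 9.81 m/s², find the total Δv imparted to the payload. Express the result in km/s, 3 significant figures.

Δv ≈ 15.8 km/s

Ignition mass of stage 1 = 71,300+9,560 + 22,500+1,480 + 4,360+470 + 803 = 110,473 kg.
Stage 1: m₀ = 110,473 kg, m_f = 110,473 − 71,300 = 39,173 kg; Δv = 278×9.81×ln(2.82) = 2727.2×1.0368 ≈ 2827 m/s.
Stage 2: m₀ = 29,613 kg, m_f = 29,613 − 22,500 = 7,113 kg; Δv = 449×9.81×ln(4.163) = 4404.7×1.4263 ≈ 6282 m/s.
Stage 3: m₀ = 5,633 kg, m_f = 5,633 − 4,360 = 1,273 kg; Δv = 460×9.81×ln(4.425) = 4512.6×1.4873 ≈ 6711 m/s.
Total Δv = 2827 + 6282 + 6711 = 15820 m/s.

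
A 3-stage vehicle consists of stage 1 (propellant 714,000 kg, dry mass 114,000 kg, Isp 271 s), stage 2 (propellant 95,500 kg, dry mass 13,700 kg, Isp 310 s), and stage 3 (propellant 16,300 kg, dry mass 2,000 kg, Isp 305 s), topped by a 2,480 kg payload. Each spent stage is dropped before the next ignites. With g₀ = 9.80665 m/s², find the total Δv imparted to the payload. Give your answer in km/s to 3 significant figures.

Δv ≈ 12.3 km/s

Ignition mass of stage 1 = 714,000+114,000 + 95,500+13,700 + 16,300+2,000 + 2,480 = 957,980 kg.
Stage 1: m₀ = 957,980 kg, m_f = 957,980 − 714,000 = 243,980 kg; Δv = 271×9.80665×ln(3.926) = 2657.6×1.3677 ≈ 3635 m/s.
Stage 2: m₀ = 129,980 kg, m_f = 129,980 − 95,500 = 34,480 kg; Δv = 310×9.80665×ln(3.77) = 3040.1×1.3270 ≈ 4034 m/s.
Stage 3: m₀ = 20,780 kg, m_f = 20,780 − 16,300 = 4,480 kg; Δv = 305×9.80665×ln(4.638) = 2991.0×1.5344 ≈ 4589 m/s.
Total Δv = 3635 + 4034 + 4589 = 12258 m/s.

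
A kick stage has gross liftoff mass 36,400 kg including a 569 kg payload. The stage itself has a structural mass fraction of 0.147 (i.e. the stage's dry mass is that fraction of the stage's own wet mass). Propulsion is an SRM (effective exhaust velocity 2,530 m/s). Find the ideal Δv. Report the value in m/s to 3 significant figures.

Δv ≈ 4630 m/s

Stage wet mass = m₀ − payload = 36,400 − 569 = 35,831 kg.
Stage dry mass = ε × stage wet mass = 0.147 × 35,831 = 5,267.16 kg.
Burnout mass m_f = stage dry + payload = 5,267.16 + 569 = 5,836.16 kg.
By the Tsiolkovsky rocket equation, Δv = v_e · ln(36,400/5,836.16) = 2530.0 × ln(6.237) = 2530.0 × 1.8305 ≈ 4631 m/s.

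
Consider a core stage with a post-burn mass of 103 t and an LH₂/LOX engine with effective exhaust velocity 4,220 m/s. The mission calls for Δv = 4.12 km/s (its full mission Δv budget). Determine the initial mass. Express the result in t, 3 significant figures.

initial mass ≈ 273 t

By the Tsiolkovsky rocket equation, m₀/m_f = exp(Δv / v_e) = exp(4120 / 4220.0) = exp(0.9763) = 2.6546.
m₀ = m_f × 2.6546 = 103 × 2.6546 = 273.424 t.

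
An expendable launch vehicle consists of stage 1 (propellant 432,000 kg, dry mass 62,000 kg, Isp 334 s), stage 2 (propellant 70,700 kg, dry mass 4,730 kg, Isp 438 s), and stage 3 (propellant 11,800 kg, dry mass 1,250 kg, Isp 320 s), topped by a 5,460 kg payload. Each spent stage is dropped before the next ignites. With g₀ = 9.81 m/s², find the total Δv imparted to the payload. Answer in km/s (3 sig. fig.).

Ignition mass of stage 1 = 432,000+62,000 + 70,700+4,730 + 11,800+1,250 + 5,460 = 587,940 kg.
Stage 1: m₀ = 587,940 kg, m_f = 587,940 − 432,000 = 155,940 kg; Δv = 334×9.81×ln(3.77) = 3276.5×1.3272 ≈ 4348 m/s.
Stage 2: m₀ = 93,940 kg, m_f = 93,940 − 70,700 = 23,240 kg; Δv = 438×9.81×ln(4.042) = 4296.8×1.3968 ≈ 6002 m/s.
Stage 3: m₀ = 18,510 kg, m_f = 18,510 − 11,800 = 6,710 kg; Δv = 320×9.81×ln(2.759) = 3139.2×1.0147 ≈ 3185 m/s.
Total Δv = 4348 + 6002 + 3185 = 13535 m/s.

Δv ≈ 13.5 km/s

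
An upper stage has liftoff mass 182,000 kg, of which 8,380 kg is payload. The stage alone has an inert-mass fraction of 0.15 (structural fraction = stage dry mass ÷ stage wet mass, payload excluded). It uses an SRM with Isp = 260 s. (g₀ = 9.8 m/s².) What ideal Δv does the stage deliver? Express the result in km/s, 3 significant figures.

Δv ≈ 4.24 km/s

Stage wet mass = m₀ − payload = 182,000 − 8,380 = 173,620 kg.
Stage dry mass = ε × stage wet mass = 0.15 × 173,620 = 26,043 kg.
Burnout mass m_f = stage dry + payload = 26,043 + 8,380 = 34,423 kg.
v_e = Isp · g₀ = 260 × 9.8 = 2548.0 m/s.
Using Δv = v_e ln(m₀/m_f): Δv = v_e · ln(182,000/34,423) = 2548.0 × ln(5.287) = 2548.0 × 1.6653 ≈ 4243 m/s.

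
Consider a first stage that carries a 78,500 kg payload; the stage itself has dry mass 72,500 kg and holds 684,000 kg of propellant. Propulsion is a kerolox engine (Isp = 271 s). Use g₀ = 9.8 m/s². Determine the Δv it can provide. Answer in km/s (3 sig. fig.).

Δv ≈ 4.54 km/s

v_e = Isp · g₀ = 271 × 9.8 = 2655.8 m/s.
m₀ = payload + dry + propellant = 78,500 + 72,500 + 684,000 = 835,000 kg.
m_f = payload + dry = 78,500 + 72,500 = 151,000 kg.
Using Δv = v_e ln(m₀/m_f): Δv = v_e · ln(m₀/m_f) = 2655.8 × ln(5.53) = 2655.8 × 1.7102 ≈ 4541.8 m/s.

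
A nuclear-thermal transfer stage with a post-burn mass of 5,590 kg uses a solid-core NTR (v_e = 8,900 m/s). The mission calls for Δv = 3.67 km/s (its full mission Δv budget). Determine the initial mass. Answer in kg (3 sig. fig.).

initial mass ≈ 8440 kg

Using Δv = v_e ln(m₀/m_f): m₀/m_f = exp(Δv / v_e) = exp(3670 / 8900.0) = exp(0.4124) = 1.5104.
m₀ = m_f × 1.5104 = 5,590 × 1.5104 = 8,443.14 kg.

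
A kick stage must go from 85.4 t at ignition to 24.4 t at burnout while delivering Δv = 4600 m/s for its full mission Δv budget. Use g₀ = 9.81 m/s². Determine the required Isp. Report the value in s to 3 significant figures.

Isp ≈ 374 s

ln(m₀/m_f) = ln(85400/24400) = ln(3.5) = 1.2528.
From the ideal rocket equation, v_e = Δv / ln(m₀/m_f) = 4600 / 1.2528 = 3671.9 m/s.
Isp = v_e / g₀ = 3671.9 / 9.81 = 374.3 s.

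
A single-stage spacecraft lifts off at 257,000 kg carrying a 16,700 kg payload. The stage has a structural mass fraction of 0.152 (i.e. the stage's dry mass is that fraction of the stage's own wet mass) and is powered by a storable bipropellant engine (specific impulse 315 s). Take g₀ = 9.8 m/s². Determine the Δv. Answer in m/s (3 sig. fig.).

Stage wet mass = m₀ − payload = 257,000 − 16,700 = 240,300 kg.
Stage dry mass = ε × stage wet mass = 0.152 × 240,300 = 36,525.6 kg.
Burnout mass m_f = stage dry + payload = 36,525.6 + 16,700 = 53,225.6 kg.
v_e = Isp · g₀ = 315 × 9.8 = 3087.0 m/s.
Rocket equation: Δv = v_e · ln(257,000/53,225.6) = 3087.0 × ln(4.829) = 3087.0 × 1.5745 ≈ 4861 m/s.

Δv ≈ 4860 m/s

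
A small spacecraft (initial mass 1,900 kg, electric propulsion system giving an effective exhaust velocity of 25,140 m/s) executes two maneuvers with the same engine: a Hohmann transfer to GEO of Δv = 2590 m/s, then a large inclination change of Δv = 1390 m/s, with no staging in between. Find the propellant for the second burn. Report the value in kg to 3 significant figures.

propellant for the second burn ≈ 92.2 kg

After the first burn: m = 1900 × exp(−2590/25140.0) = 1900 × 0.90211 = 1,714.01 kg.
After the second burn: m = 1,714.01 × exp(−1390/25140.0) = 1,714.01 × 0.94621 = 1,621.81 kg.
Second-burn propellant = 1,714.01 − 1,621.81 = 92.2 kg.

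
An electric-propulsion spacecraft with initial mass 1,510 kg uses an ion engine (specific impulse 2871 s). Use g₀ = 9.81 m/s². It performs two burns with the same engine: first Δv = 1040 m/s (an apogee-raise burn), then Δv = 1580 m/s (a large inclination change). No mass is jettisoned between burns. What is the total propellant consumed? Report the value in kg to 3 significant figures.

total propellant consumed ≈ 134 kg

v_e = Isp · g₀ = 2871 × 9.81 = 28164.5 m/s.
After the first burn: m = 1510 × exp(−1040/28164.5) = 1510 × 0.96375 = 1,455.26 kg.
After the second burn: m = 1,455.26 × exp(−1580/28164.5) = 1,455.26 × 0.94545 = 1,375.88 kg.
Total propellant = m₀ − m_final = 1510 − 1,375.88 = 134.12 kg.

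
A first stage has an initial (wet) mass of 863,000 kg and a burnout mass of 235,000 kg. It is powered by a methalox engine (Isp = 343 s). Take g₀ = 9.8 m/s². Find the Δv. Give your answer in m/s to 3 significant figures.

v_e = Isp · g₀ = 343 × 9.8 = 3361.4 m/s.
From the ideal rocket equation, Δv = v_e · ln(m₀/m_f) = 3361.4 × ln(3.672) = 3361.4 × 1.3008 ≈ 4372.6 m/s.

Δv ≈ 4370 m/s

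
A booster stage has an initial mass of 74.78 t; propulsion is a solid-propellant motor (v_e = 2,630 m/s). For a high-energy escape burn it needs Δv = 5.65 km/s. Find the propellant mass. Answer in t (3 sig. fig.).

m₀/m_f = exp(Δv / v_e) = exp(5650 / 2630.0) = exp(2.1483) = 8.5702.
m_f = 74.78 / 8.5702 = 8.72558 t, so propellant = m₀ − m_f = 74.78 − 8.72558 = 66.05442 t.

propellant mass ≈ 66.1 t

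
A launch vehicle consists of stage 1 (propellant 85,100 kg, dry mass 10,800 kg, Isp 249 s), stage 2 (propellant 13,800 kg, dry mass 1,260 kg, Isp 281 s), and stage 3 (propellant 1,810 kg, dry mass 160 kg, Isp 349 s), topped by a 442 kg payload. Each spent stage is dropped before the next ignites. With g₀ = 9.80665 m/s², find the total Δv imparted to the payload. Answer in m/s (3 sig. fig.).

Ignition mass of stage 1 = 85,100+10,800 + 13,800+1,260 + 1,810+160 + 442 = 113,372 kg.
Stage 1: m₀ = 113,372 kg, m_f = 113,372 − 85,100 = 28,272 kg; Δv = 249×9.80665×ln(4.01) = 2441.9×1.3888 ≈ 3391 m/s.
Stage 2: m₀ = 17,472 kg, m_f = 17,472 − 13,800 = 3,672 kg; Δv = 281×9.80665×ln(4.758) = 2755.7×1.5599 ≈ 4298 m/s.
Stage 3: m₀ = 2,412 kg, m_f = 2,412 − 1,810 = 602 kg; Δv = 349×9.80665×ln(4.007) = 3422.5×1.3880 ≈ 4750 m/s.
Total Δv = 3391 + 4298 + 4750 = 12439 m/s.

Δv ≈ 12400 m/s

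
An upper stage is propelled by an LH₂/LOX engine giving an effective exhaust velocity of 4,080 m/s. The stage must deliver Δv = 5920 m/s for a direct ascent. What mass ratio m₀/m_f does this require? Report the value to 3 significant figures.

From the ideal rocket equation, m₀/m_f = exp(Δv / v_e) = exp(5920 / 4080.0) = exp(1.4510) = 4.2673.

mass ratio ≈ 4.27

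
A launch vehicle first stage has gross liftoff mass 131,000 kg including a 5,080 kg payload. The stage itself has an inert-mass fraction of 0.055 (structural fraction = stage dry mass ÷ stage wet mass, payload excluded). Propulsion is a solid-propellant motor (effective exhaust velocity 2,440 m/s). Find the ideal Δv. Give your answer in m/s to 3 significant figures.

Δv ≈ 5830 m/s

Stage wet mass = m₀ − payload = 131,000 − 5,080 = 125,920 kg.
Stage dry mass = ε × stage wet mass = 0.055 × 125,920 = 6,925.6 kg.
Burnout mass m_f = stage dry + payload = 6,925.6 + 5,080 = 12,005.6 kg.
From the ideal rocket equation, Δv = v_e · ln(131,000/12,005.6) = 2440.0 × ln(10.91) = 2440.0 × 2.3898 ≈ 5831 m/s.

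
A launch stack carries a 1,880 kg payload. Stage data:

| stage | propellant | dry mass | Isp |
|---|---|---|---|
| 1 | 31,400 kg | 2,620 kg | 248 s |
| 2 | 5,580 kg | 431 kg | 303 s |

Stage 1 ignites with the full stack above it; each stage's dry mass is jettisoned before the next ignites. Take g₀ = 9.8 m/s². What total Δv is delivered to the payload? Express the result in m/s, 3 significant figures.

Δv ≈ 7010 m/s

Ignition mass of stage 1 = 31,400+2,620 + 5,580+431 + 1,880 = 41,911 kg.
Stage 1: m₀ = 41,911 kg, m_f = 41,911 − 31,400 = 10,511 kg; Δv = 248×9.8×ln(3.987) = 2430.4×1.3831 ≈ 3362 m/s.
Stage 2: m₀ = 7,891 kg, m_f = 7,891 − 5,580 = 2,311 kg; Δv = 303×9.8×ln(3.415) = 2969.4×1.2280 ≈ 3647 m/s.
Total Δv = 3362 + 3647 = 7009 m/s.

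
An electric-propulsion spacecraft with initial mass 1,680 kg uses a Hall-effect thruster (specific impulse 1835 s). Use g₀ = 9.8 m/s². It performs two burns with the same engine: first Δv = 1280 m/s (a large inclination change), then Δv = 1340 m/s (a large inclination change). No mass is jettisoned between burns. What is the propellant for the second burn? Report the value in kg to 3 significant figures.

propellant for the second burn ≈ 112 kg

v_e = Isp · g₀ = 1835 × 9.8 = 17983.0 m/s.
After the first burn: m = 1680 × exp(−1280/17983.0) = 1680 × 0.93130 = 1,564.58 kg.
After the second burn: m = 1,564.58 × exp(−1340/17983.0) = 1,564.58 × 0.92819 = 1,452.23 kg.
Second-burn propellant = 1,564.58 − 1,452.23 = 112.35 kg.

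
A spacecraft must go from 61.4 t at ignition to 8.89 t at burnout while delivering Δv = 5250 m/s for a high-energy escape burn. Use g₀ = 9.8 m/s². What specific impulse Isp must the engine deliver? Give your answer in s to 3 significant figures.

Isp ≈ 277 s

ln(m₀/m_f) = ln(61400/8890) = ln(6.907) = 1.9325.
v_e = Δv / ln(m₀/m_f) = 5250 / 1.9325 = 2716.7 m/s.
Isp = v_e / g₀ = 2716.7 / 9.8 = 277.2 s.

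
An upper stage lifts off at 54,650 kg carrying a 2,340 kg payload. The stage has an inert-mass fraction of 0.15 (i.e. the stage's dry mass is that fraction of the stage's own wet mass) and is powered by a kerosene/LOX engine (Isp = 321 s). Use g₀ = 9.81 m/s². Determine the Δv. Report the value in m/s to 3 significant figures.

Δv ≈ 5290 m/s

Stage wet mass = m₀ − payload = 54,650 − 2,340 = 52,310 kg.
Stage dry mass = ε × stage wet mass = 0.15 × 52,310 = 7,846.5 kg.
Burnout mass m_f = stage dry + payload = 7,846.5 + 2,340 = 10,186.5 kg.
v_e = Isp · g₀ = 321 × 9.81 = 3149.0 m/s.
Using Δv = v_e ln(m₀/m_f): Δv = v_e · ln(54,650/10,186.5) = 3149.0 × ln(5.365) = 3149.0 × 1.6799 ≈ 5290 m/s.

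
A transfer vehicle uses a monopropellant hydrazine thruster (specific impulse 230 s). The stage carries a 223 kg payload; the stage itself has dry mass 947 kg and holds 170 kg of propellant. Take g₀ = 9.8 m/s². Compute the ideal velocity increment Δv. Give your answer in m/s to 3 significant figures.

v_e = Isp · g₀ = 230 × 9.8 = 2254.0 m/s.
m₀ = payload + dry + propellant = 223 + 947 + 170 = 1,340 kg.
m_f = payload + dry = 223 + 947 = 1,170 kg.
Using Δv = v_e ln(m₀/m_f): Δv = v_e · ln(m₀/m_f) = 2254.0 × ln(1.145) = 2254.0 × 0.1357 ≈ 305.8 m/s.

Δv ≈ 306 m/s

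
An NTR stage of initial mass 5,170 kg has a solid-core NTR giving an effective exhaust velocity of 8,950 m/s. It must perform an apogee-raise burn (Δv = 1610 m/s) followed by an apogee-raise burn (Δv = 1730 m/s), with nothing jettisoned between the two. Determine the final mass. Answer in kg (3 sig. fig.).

After the first burn: m = 5170 × exp(−1610/8950.0) = 5170 × 0.83536 = 4,318.81 kg.
After the second burn: m = 4,318.81 × exp(−1730/8950.0) = 4,318.81 × 0.82424 = 3,559.74 kg.

final mass ≈ 3560 kg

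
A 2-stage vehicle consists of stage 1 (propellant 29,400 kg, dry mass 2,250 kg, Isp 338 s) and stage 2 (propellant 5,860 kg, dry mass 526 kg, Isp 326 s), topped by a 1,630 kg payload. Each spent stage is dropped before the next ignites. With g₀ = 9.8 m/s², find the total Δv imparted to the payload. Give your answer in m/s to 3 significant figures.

Ignition mass of stage 1 = 29,400+2,250 + 5,860+526 + 1,630 = 39,666 kg.
Stage 1: m₀ = 39,666 kg, m_f = 39,666 − 29,400 = 10,266 kg; Δv = 338×9.8×ln(3.864) = 3312.4×1.3517 ≈ 4477 m/s.
Stage 2: m₀ = 8,016 kg, m_f = 8,016 − 5,860 = 2,156 kg; Δv = 326×9.8×ln(3.718) = 3194.8×1.3132 ≈ 4195 m/s.
Total Δv = 4477 + 4195 = 8672 m/s.

Δv ≈ 8670 m/s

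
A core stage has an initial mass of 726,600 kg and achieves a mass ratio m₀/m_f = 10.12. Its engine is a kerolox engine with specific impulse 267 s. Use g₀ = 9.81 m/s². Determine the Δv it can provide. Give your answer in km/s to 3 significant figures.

v_e = Isp · g₀ = 267 × 9.81 = 2619.3 m/s.
Rocket equation: Δv = v_e · ln(10.12) = 2619.3 × 2.3145 ≈ 6062.3 m/s.

Δv ≈ 6.06 km/s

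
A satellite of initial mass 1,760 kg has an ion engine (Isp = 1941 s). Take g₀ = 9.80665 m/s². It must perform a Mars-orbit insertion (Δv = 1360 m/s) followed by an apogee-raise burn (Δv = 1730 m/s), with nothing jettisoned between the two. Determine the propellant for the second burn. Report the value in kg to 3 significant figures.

propellant for the second burn ≈ 142 kg

v_e = Isp · g₀ = 1941 × 9.80665 = 19034.7 m/s.
After the first burn: m = 1760 × exp(−1360/19034.7) = 1760 × 0.93104 = 1,638.63 kg.
After the second burn: m = 1,638.63 × exp(−1730/19034.7) = 1,638.63 × 0.91312 = 1,496.27 kg.
Second-burn propellant = 1,638.63 − 1,496.27 = 142.36 kg.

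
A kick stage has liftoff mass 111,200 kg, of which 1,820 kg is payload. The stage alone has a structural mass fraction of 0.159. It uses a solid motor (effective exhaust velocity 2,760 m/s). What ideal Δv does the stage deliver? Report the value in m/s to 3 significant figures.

Stage wet mass = m₀ − payload = 111,200 − 1,820 = 109,380 kg.
Stage dry mass = ε × stage wet mass = 0.159 × 109,380 = 17,391.4 kg.
Burnout mass m_f = stage dry + payload = 17,391.4 + 1,820 = 19,211.4 kg.
Δv = v_e · ln(111,200/19,211.4) = 2760.0 × ln(5.788) = 2760.0 × 1.7558 ≈ 4846 m/s.

Δv ≈ 4850 m/s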